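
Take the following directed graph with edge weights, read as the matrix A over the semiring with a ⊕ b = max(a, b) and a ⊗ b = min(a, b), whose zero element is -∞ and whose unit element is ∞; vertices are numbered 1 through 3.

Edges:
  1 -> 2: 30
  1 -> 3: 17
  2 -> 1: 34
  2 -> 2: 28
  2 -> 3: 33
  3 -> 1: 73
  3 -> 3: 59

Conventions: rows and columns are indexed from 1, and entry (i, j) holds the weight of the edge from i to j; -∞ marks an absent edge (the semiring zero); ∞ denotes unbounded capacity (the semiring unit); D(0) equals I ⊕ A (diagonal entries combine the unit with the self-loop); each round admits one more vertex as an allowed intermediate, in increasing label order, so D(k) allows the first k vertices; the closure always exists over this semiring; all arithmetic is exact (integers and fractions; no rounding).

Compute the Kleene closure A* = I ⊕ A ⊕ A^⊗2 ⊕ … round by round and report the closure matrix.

D(0):
  [∞, 30, 17]
  [34, ∞, 33]
  [73, -∞, ∞]
D(1):
  [∞, 30, 17]
  [34, ∞, 33]
  [73, 30, ∞]
D(2):
  [∞, 30, 30]
  [34, ∞, 33]
  [73, 30, ∞]
D(3):
  [∞, 30, 30]
  [34, ∞, 33]
  [73, 30, ∞]
Answer: A* = [[∞, 30, 30], [34, ∞, 33], [73, 30, ∞]]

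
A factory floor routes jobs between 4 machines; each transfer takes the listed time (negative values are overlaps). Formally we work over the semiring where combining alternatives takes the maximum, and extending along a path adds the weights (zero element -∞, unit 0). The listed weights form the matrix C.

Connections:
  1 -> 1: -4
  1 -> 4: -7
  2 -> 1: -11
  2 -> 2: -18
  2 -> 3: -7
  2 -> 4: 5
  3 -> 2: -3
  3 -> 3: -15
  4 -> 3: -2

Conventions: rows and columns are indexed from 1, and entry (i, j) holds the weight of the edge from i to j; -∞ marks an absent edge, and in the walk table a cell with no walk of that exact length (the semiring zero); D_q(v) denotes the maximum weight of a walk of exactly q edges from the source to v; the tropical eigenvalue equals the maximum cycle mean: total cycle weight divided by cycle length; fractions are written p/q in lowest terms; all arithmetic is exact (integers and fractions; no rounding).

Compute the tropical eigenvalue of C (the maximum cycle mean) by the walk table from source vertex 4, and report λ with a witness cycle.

q=0: [-∞, -∞, -∞, 0]
q=1: [-∞, -∞, -2, -∞]
q=2: [-∞, -5, -17, -∞]
q=3: [-16, -20, -12, 0]
q=4: [-20, -15, -2, -15]
Optimal cycle mean attained by: cycle 2->4->3->2, total 5 + (-2) + (-3), length 3.
Answer: λ = 0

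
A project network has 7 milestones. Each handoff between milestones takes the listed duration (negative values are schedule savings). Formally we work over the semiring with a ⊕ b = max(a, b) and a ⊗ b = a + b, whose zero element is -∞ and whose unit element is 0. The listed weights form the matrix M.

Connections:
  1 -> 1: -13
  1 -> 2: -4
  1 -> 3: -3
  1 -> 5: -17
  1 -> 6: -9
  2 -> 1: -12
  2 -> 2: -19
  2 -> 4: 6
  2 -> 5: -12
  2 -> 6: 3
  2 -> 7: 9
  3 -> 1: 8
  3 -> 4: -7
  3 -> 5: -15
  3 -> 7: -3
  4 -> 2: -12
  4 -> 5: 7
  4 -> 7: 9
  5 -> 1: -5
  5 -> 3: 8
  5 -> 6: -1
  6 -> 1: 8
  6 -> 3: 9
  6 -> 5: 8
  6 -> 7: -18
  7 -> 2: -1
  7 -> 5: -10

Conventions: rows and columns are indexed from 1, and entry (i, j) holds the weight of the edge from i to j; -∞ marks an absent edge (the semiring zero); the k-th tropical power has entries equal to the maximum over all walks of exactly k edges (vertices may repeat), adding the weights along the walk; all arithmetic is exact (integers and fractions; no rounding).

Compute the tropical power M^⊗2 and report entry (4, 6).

M^⊗2:
  [5, -17, 0, 2, -1, -1, 5]
  [11, 8, 12, -13, 13, -13, 15]
  [-5, 4, 5, -∞, 0, -1, 2]
  [2, 8, 15, -6, -1, 6, -3]
  [16, -9, 8, 1, 7, -14, 5]
  [17, 4, 16, 2, -6, 7, 6]
  [-13, -20, -2, 5, -13, 2, 8]
Key observation: the optimum is the walk 4->5->6, with weight 7 + (-1) = 6.
Optimal value attained by: walk 4->5->6.
Answer: (M^⊗2)[4][6] = 6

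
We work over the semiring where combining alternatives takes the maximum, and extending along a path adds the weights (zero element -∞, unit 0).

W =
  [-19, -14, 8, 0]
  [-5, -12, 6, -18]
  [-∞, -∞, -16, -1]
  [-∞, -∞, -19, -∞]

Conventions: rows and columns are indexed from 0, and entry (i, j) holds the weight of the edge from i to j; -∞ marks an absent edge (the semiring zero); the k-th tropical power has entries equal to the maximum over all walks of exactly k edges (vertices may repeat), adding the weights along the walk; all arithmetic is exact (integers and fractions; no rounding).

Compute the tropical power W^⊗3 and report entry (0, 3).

W^⊗2:
  [-19, -26, -8, 7]
  [-17, -19, 3, 5]
  [-∞, -∞, -20, -17]
  [-∞, -∞, -35, -20]
W^⊗3:
  [-31, -33, -11, -9]
  [-24, -31, -9, 2]
  [-∞, -∞, -36, -21]
  [-∞, -∞, -39, -36]
Key observation: the optimum is the walk 0->1->2->3, with weight (-14) + 6 + (-1) = -9.
Optimal value attained by: walk 0->1->2->3.
Answer: (W^⊗3)[0][3] = -9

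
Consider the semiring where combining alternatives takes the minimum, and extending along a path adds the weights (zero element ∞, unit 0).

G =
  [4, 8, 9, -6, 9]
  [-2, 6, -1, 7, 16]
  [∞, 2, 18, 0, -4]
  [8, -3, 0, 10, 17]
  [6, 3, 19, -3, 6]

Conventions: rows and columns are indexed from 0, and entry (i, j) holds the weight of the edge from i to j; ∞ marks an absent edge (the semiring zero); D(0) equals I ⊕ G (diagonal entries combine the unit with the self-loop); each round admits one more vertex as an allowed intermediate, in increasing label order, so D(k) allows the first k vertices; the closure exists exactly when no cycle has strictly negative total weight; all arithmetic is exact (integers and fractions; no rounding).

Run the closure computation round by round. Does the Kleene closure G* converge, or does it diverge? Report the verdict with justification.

D(0):
  [0, 8, 9, -6, 9]
  [-2, 0, -1, 7, 16]
  [∞, 2, 0, 0, -4]
  [8, -3, 0, 0, 17]
  [6, 3, 19, -3, 0]
D(1):
  [0, 8, 9, -6, 9]
  [-2, 0, -1, -8, 7]
  [∞, 2, 0, 0, -4]
  [8, -3, 0, 0, 17]
  [6, 3, 15, -3, 0]
Detection: at round 2, diagonal entry (3, 3) turns strictly negative.
Key observation: the cycle 3->1->0->3 has total weight (-3) + (-2) + (-6), which is strictly negative.
Answer: DIVERGES — negative cycle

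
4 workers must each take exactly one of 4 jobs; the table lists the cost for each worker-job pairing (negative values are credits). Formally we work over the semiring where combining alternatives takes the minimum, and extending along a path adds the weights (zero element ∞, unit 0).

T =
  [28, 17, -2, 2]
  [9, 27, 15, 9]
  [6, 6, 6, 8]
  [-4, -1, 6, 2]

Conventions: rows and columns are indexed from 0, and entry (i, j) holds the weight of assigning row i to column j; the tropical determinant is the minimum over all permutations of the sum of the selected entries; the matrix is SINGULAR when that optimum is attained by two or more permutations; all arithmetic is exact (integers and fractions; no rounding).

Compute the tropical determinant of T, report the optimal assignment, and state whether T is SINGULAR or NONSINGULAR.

σ = (0, 1, 2, 3): 28 + 27 + 6 + 2 = 63
σ = (0, 1, 3, 2): 28 + 27 + 8 + 6 = 69
σ = (0, 2, 1, 3): 28 + 15 + 6 + 2 = 51
σ = (0, 2, 3, 1): 28 + 15 + 8 + (-1) = 50
σ = (0, 3, 1, 2): 28 + 9 + 6 + 6 = 49
σ = (0, 3, 2, 1): 28 + 9 + 6 + (-1) = 42
σ = (1, 0, 2, 3): 17 + 9 + 6 + 2 = 34
σ = (1, 0, 3, 2): 17 + 9 + 8 + 6 = 40
σ = (1, 2, 0, 3): 17 + 15 + 6 + 2 = 40
σ = (1, 2, 3, 0): 17 + 15 + 8 + (-4) = 36
σ = (1, 3, 0, 2): 17 + 9 + 6 + 6 = 38
σ = (1, 3, 2, 0): 17 + 9 + 6 + (-4) = 28
σ = (2, 0, 1, 3): (-2) + 9 + 6 + 2 = 15
σ = (2, 0, 3, 1): (-2) + 9 + 8 + (-1) = 14
σ = (2, 1, 0, 3): (-2) + 27 + 6 + 2 = 33
σ = (2, 1, 3, 0): (-2) + 27 + 8 + (-4) = 29
σ = (2, 3, 0, 1): (-2) + 9 + 6 + (-1) = 12
σ = (2, 3, 1, 0): (-2) + 9 + 6 + (-4) = 9
σ = (3, 0, 1, 2): 2 + 9 + 6 + 6 = 23
σ = (3, 0, 2, 1): 2 + 9 + 6 + (-1) = 16
σ = (3, 1, 0, 2): 2 + 27 + 6 + 6 = 41
σ = (3, 1, 2, 0): 2 + 27 + 6 + (-4) = 31
σ = (3, 2, 0, 1): 2 + 15 + 6 + (-1) = 22
σ = (3, 2, 1, 0): 2 + 15 + 6 + (-4) = 19
Optimal value attained by: σ = (2, 3, 1, 0).
Answer: det⊕(T) = 9; verdict: NONSINGULAR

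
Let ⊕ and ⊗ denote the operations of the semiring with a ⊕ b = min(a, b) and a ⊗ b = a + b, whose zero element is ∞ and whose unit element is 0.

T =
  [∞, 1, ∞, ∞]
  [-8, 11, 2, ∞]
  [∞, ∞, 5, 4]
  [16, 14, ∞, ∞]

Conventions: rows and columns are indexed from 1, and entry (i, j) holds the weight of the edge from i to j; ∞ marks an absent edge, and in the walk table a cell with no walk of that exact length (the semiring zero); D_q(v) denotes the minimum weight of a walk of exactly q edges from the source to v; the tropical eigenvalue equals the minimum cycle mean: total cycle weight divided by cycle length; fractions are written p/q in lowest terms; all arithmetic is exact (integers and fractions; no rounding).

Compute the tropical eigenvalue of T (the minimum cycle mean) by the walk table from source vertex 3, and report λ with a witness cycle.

q=0: [∞, ∞, 0, ∞]
q=1: [∞, ∞, 5, 4]
q=2: [20, 18, 10, 9]
q=3: [10, 21, 15, 14]
q=4: [13, 11, 20, 19]
Optimal cycle mean attained by: cycle 1->2->1, total 1 + (-8), length 2.
Answer: λ = -7/2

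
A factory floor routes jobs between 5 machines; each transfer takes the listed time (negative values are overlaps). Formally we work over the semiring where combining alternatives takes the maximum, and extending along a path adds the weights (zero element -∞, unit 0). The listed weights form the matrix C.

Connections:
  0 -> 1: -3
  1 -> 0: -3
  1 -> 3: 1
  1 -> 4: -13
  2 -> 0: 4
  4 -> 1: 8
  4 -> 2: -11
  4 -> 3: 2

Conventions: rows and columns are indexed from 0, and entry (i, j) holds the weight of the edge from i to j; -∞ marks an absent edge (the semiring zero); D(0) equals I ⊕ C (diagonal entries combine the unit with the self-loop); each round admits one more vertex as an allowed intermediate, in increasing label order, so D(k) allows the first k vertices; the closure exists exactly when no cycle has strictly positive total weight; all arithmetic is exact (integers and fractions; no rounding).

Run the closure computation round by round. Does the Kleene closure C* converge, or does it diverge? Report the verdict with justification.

D(0):
  [0, -3, -∞, -∞, -∞]
  [-3, 0, -∞, 1, -13]
  [4, -∞, 0, -∞, -∞]
  [-∞, -∞, -∞, 0, -∞]
  [-∞, 8, -11, 2, 0]
D(1):
  [0, -3, -∞, -∞, -∞]
  [-3, 0, -∞, 1, -13]
  [4, 1, 0, -∞, -∞]
  [-∞, -∞, -∞, 0, -∞]
  [-∞, 8, -11, 2, 0]
D(2):
  [0, -3, -∞, -2, -16]
  [-3, 0, -∞, 1, -13]
  [4, 1, 0, 2, -12]
  [-∞, -∞, -∞, 0, -∞]
  [5, 8, -11, 9, 0]
D(3):
  [0, -3, -∞, -2, -16]
  [-3, 0, -∞, 1, -13]
  [4, 1, 0, 2, -12]
  [-∞, -∞, -∞, 0, -∞]
  [5, 8, -11, 9, 0]
D(4):
  [0, -3, -∞, -2, -16]
  [-3, 0, -∞, 1, -13]
  [4, 1, 0, 2, -12]
  [-∞, -∞, -∞, 0, -∞]
  [5, 8, -11, 9, 0]
D(5):
  [0, -3, -27, -2, -16]
  [-3, 0, -24, 1, -13]
  [4, 1, 0, 2, -12]
  [-∞, -∞, -∞, 0, -∞]
  [5, 8, -11, 9, 0]
Key observation: every diagonal entry stays at the unit through all rounds, so no improving cycle exists.
Answer: CONVERGES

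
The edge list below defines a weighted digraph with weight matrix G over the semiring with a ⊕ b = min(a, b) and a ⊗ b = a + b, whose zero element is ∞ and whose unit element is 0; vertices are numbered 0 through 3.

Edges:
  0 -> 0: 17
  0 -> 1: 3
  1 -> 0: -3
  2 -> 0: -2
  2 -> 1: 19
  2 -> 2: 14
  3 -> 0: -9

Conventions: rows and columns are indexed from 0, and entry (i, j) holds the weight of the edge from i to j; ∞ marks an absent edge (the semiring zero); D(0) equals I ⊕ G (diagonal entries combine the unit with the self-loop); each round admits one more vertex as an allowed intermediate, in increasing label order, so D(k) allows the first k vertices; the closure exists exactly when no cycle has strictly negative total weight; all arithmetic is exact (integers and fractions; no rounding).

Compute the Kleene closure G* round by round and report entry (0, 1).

D(0):
  [0, 3, ∞, ∞]
  [-3, 0, ∞, ∞]
  [-2, 19, 0, ∞]
  [-9, ∞, ∞, 0]
D(1):
  [0, 3, ∞, ∞]
  [-3, 0, ∞, ∞]
  [-2, 1, 0, ∞]
  [-9, -6, ∞, 0]
D(2):
  [0, 3, ∞, ∞]
  [-3, 0, ∞, ∞]
  [-2, 1, 0, ∞]
  [-9, -6, ∞, 0]
D(3):
  [0, 3, ∞, ∞]
  [-3, 0, ∞, ∞]
  [-2, 1, 0, ∞]
  [-9, -6, ∞, 0]
D(4):
  [0, 3, ∞, ∞]
  [-3, 0, ∞, ∞]
  [-2, 1, 0, ∞]
  [-9, -6, ∞, 0]
Answer: G*[0][1] = 3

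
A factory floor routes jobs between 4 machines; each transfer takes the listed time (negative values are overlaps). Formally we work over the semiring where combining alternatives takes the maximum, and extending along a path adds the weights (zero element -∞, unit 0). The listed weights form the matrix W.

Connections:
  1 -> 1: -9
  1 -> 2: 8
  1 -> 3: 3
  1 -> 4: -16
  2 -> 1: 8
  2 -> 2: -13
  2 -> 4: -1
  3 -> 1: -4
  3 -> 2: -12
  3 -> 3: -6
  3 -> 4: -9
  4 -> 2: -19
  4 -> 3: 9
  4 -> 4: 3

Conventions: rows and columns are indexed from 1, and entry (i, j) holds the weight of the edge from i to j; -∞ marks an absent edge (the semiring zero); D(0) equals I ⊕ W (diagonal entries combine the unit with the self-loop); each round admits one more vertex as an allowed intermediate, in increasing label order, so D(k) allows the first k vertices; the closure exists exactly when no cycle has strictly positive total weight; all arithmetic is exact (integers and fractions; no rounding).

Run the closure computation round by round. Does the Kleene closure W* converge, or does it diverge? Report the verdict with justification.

Detection: at round 0, diagonal entry (4, 4) turns strictly positive.
Key observation: the cycle 4->4 has total weight 3, which is strictly positive.
Answer: DIVERGES — positive cycle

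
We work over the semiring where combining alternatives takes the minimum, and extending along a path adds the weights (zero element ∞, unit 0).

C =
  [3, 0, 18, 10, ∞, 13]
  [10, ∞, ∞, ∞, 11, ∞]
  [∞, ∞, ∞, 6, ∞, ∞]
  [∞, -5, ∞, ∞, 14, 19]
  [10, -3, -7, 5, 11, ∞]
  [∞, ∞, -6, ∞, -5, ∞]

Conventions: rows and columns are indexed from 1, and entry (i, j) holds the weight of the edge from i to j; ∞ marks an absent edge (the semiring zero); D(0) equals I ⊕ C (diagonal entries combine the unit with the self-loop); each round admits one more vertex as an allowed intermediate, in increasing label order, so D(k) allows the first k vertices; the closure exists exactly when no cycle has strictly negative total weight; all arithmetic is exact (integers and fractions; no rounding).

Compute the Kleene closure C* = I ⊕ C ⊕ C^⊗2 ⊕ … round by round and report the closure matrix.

D(0):
  [0, 0, 18, 10, ∞, 13]
  [10, 0, ∞, ∞, 11, ∞]
  [∞, ∞, 0, 6, ∞, ∞]
  [∞, -5, ∞, 0, 14, 19]
  [10, -3, -7, 5, 0, ∞]
  [∞, ∞, -6, ∞, -5, 0]
D(1):
  [0, 0, 18, 10, ∞, 13]
  [10, 0, 28, 20, 11, 23]
  [∞, ∞, 0, 6, ∞, ∞]
  [∞, -5, ∞, 0, 14, 19]
  [10, -3, -7, 5, 0, 23]
  [∞, ∞, -6, ∞, -5, 0]
D(2):
  [0, 0, 18, 10, 11, 13]
  [10, 0, 28, 20, 11, 23]
  [∞, ∞, 0, 6, ∞, ∞]
  [5, -5, 23, 0, 6, 18]
  [7, -3, -7, 5, 0, 20]
  [∞, ∞, -6, ∞, -5, 0]
D(3):
  [0, 0, 18, 10, 11, 13]
  [10, 0, 28, 20, 11, 23]
  [∞, ∞, 0, 6, ∞, ∞]
  [5, -5, 23, 0, 6, 18]
  [7, -3, -7, -1, 0, 20]
  [∞, ∞, -6, 0, -5, 0]
D(4):
  [0, 0, 18, 10, 11, 13]
  [10, 0, 28, 20, 11, 23]
  [11, 1, 0, 6, 12, 24]
  [5, -5, 23, 0, 6, 18]
  [4, -6, -7, -1, 0, 17]
  [5, -5, -6, 0, -5, 0]
D(5):
  [0, 0, 4, 10, 11, 13]
  [10, 0, 4, 10, 11, 23]
  [11, 1, 0, 6, 12, 24]
  [5, -5, -1, 0, 6, 18]
  [4, -6, -7, -1, 0, 17]
  [-1, -11, -12, -6, -5, 0]
D(6):
  [0, 0, 1, 7, 8, 13]
  [10, 0, 4, 10, 11, 23]
  [11, 1, 0, 6, 12, 24]
  [5, -5, -1, 0, 6, 18]
  [4, -6, -7, -1, 0, 17]
  [-1, -11, -12, -6, -5, 0]
Answer: C* = [[0, 0, 1, 7, 8, 13], [10, 0, 4, 10, 11, 23], [11, 1, 0, 6, 12, 24], [5, -5, -1, 0, 6, 18], [4, -6, -7, -1, 0, 17], [-1, -11, -12, -6, -5, 0]]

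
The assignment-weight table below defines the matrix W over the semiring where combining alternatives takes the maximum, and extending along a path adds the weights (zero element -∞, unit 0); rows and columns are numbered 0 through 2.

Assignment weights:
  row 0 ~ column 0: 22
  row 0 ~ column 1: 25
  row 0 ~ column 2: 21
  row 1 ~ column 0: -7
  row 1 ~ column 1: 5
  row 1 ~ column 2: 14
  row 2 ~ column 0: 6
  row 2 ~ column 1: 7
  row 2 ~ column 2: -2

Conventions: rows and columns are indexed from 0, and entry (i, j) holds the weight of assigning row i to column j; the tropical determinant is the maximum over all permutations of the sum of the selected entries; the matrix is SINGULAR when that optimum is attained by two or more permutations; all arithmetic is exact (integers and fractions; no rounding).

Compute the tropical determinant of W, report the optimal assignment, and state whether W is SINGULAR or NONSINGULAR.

σ = (0, 1, 2): 22 + 5 + (-2) = 25
σ = (0, 2, 1): 22 + 14 + 7 = 43
σ = (1, 0, 2): 25 + (-7) + (-2) = 16
σ = (1, 2, 0): 25 + 14 + 6 = 45
σ = (2, 0, 1): 21 + (-7) + 7 = 21
σ = (2, 1, 0): 21 + 5 + 6 = 32
Optimal value attained by: σ = (1, 2, 0).
Answer: det⊕(W) = 45; verdict: NONSINGULAR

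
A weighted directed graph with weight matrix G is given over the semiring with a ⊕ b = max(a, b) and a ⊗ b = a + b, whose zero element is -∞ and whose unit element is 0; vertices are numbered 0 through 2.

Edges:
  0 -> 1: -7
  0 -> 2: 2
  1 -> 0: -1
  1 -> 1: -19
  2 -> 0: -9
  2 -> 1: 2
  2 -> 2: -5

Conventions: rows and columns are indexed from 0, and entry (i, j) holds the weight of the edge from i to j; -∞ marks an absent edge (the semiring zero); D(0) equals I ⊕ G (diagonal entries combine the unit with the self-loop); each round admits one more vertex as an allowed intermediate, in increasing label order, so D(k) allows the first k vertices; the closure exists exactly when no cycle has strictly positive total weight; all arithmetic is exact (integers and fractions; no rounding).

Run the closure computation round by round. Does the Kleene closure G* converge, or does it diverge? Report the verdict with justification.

D(0):
  [0, -7, 2]
  [-1, 0, -∞]
  [-9, 2, 0]
D(1):
  [0, -7, 2]
  [-1, 0, 1]
  [-9, 2, 0]
Detection: at round 2, diagonal entry (2, 2) turns strictly positive.
Key observation: the cycle 2->1->0->2 has total weight 2 + (-1) + 2, which is strictly positive.
Answer: DIVERGES — positive cycle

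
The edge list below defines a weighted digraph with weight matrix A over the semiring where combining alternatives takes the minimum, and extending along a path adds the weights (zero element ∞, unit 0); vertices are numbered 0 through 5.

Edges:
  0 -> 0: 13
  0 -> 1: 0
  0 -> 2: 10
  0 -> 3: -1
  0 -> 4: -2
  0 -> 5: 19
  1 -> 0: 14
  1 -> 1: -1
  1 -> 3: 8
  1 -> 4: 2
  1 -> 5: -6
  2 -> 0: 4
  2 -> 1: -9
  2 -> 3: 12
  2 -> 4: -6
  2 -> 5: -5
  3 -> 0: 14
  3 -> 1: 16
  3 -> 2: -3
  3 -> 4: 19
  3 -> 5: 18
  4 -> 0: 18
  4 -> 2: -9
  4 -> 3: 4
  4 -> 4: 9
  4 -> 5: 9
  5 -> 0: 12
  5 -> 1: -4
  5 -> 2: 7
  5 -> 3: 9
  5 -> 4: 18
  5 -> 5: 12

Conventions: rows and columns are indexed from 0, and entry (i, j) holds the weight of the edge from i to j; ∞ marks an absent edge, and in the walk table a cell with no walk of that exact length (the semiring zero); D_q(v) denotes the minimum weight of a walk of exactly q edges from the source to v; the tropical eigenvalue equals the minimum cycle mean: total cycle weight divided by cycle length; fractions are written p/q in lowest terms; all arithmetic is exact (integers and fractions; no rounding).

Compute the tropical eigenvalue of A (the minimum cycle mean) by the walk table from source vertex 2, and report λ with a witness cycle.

q=0: [∞, ∞, 0, ∞, ∞, ∞]
q=1: [4, -9, ∞, 12, -6, -5]
q=2: [5, -10, -15, -2, -7, -15]
q=3: [-11, -24, -16, -6, -21, -20]
q=4: [-12, -25, -30, -17, -22, -30]
q=5: [-26, -39, -31, -21, -36, -35]
q=6: [-27, -40, -45, -32, -37, -45]
Optimal cycle mean attained by: cycle 2->4->2, total (-6) + (-9), length 2.
Answer: λ = -15/2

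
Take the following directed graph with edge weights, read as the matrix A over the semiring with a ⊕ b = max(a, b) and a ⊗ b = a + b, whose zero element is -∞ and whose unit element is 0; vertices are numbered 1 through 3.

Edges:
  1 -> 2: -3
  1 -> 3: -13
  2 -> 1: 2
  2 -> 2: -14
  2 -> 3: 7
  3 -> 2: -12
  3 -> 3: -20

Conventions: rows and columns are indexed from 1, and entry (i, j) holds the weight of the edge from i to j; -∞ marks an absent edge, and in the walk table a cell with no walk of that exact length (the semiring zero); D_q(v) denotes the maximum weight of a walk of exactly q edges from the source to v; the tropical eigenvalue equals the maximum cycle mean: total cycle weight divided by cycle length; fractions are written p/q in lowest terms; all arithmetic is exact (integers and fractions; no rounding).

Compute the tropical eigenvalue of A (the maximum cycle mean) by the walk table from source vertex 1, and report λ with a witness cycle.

q=0: [0, -∞, -∞]
q=1: [-∞, -3, -13]
q=2: [-1, -17, 4]
q=3: [-15, -4, -10]
Optimal cycle mean attained by: cycle 1->2->1, total (-3) + 2, length 2.
Answer: λ = -1/2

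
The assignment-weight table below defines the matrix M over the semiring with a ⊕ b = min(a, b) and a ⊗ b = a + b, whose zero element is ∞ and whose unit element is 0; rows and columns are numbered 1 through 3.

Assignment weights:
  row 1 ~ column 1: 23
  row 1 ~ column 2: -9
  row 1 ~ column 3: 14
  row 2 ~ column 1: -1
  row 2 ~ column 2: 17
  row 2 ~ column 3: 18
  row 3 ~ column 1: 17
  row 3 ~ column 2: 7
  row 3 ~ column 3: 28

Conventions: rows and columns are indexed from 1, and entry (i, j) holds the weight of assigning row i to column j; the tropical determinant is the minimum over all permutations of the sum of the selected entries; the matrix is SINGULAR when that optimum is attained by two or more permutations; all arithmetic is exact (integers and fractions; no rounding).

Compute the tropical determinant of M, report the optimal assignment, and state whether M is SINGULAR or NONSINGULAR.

σ = (1, 2, 3): 23 + 17 + 28 = 68
σ = (1, 3, 2): 23 + 18 + 7 = 48
σ = (2, 1, 3): (-9) + (-1) + 28 = 18
σ = (2, 3, 1): (-9) + 18 + 17 = 26
σ = (3, 1, 2): 14 + (-1) + 7 = 20
σ = (3, 2, 1): 14 + 17 + 17 = 48
Optimal value attained by: σ = (2, 1, 3).
Answer: det⊕(M) = 18; verdict: NONSINGULAR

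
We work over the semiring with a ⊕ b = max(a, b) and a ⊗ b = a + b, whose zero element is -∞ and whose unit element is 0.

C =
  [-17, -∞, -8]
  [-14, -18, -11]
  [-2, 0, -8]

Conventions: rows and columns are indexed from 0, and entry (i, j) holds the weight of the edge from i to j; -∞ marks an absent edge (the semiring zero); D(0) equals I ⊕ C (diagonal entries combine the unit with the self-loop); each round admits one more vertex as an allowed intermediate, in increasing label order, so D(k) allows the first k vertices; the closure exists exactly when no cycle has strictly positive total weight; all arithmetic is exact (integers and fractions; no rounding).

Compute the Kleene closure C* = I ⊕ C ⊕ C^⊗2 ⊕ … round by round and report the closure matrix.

D(0):
  [0, -∞, -8]
  [-14, 0, -11]
  [-2, 0, 0]
D(1):
  [0, -∞, -8]
  [-14, 0, -11]
  [-2, 0, 0]
D(2):
  [0, -∞, -8]
  [-14, 0, -11]
  [-2, 0, 0]
D(3):
  [0, -8, -8]
  [-13, 0, -11]
  [-2, 0, 0]
Answer: C* = [[0, -8, -8], [-13, 0, -11], [-2, 0, 0]]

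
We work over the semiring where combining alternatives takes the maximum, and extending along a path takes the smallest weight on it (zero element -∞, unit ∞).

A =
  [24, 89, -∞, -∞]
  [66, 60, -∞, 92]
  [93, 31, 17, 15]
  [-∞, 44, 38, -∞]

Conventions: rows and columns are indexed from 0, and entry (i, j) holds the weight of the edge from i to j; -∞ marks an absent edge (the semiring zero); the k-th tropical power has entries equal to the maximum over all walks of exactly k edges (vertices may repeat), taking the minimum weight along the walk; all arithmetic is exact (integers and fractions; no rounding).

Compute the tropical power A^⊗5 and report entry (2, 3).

A^⊗2:
  [66, 60, -∞, 89]
  [60, 66, 38, 60]
  [31, 89, 17, 31]
  [44, 44, 17, 44]
A^⊗3:
  [60, 66, 38, 60]
  [66, 60, 38, 66]
  [66, 60, 31, 89]
  [44, 44, 38, 44]
A^⊗4:
  [66, 60, 38, 66]
  [60, 66, 38, 60]
  [60, 66, 38, 60]
  [44, 44, 38, 44]
A^⊗5:
  [60, 66, 38, 60]
  [66, 60, 38, 66]
  [66, 60, 38, 66]
  [44, 44, 38, 44]
Key observation: the optimum is the walk 2->0->1->0->1->3, with weight 93 min 89 min 66 min 89 min 92 = 66.
Optimal value attained by: walk 2->0->1->0->1->3.
Answer: (A^⊗5)[2][3] = 66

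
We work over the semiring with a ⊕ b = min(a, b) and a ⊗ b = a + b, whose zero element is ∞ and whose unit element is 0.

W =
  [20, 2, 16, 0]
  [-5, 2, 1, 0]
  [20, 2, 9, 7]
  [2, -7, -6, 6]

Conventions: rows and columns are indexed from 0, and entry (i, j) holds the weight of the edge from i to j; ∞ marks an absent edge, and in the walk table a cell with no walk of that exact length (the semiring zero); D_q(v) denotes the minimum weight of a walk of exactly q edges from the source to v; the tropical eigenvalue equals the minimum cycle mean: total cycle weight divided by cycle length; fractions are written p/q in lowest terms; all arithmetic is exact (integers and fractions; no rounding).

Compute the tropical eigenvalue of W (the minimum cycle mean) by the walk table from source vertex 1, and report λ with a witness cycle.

q=0: [∞, 0, ∞, ∞]
q=1: [-5, 2, 1, 0]
q=2: [-3, -7, -6, -5]
q=3: [-12, -12, -11, -7]
q=4: [-17, -14, -13, -12]
Optimal cycle mean attained by: cycle 0->3->1->0, total 0 + (-7) + (-5), length 3.
Answer: λ = -4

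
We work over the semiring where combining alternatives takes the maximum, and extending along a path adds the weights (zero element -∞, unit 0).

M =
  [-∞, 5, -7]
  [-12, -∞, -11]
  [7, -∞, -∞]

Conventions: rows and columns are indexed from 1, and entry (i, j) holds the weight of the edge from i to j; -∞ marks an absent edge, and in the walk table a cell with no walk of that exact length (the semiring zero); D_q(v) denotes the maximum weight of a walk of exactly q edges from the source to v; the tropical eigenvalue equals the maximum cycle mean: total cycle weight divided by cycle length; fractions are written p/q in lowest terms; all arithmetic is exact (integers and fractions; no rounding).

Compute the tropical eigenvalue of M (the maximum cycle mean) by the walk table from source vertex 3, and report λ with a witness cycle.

q=0: [-∞, -∞, 0]
q=1: [7, -∞, -∞]
q=2: [-∞, 12, 0]
q=3: [7, -∞, 1]
Optimal cycle mean attained by: cycle 1->2->3->1, total 5 + (-11) + 7, length 3.
Answer: λ = 1/3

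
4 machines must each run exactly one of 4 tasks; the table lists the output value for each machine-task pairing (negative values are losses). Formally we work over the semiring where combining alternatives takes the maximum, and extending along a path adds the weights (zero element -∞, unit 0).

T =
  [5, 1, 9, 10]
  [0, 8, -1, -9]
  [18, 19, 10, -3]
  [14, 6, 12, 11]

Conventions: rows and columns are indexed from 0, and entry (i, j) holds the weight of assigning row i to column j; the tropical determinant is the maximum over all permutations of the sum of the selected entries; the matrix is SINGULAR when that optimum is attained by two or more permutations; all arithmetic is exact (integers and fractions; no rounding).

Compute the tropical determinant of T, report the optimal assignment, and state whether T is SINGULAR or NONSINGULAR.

σ = (0, 1, 2, 3): 5 + 8 + 10 + 11 = 34
σ = (0, 1, 3, 2): 5 + 8 + (-3) + 12 = 22
σ = (0, 2, 1, 3): 5 + (-1) + 19 + 11 = 34
σ = (0, 2, 3, 1): 5 + (-1) + (-3) + 6 = 7
σ = (0, 3, 1, 2): 5 + (-9) + 19 + 12 = 27
σ = (0, 3, 2, 1): 5 + (-9) + 10 + 6 = 12
σ = (1, 0, 2, 3): 1 + 0 + 10 + 11 = 22
σ = (1, 0, 3, 2): 1 + 0 + (-3) + 12 = 10
σ = (1, 2, 0, 3): 1 + (-1) + 18 + 11 = 29
σ = (1, 2, 3, 0): 1 + (-1) + (-3) + 14 = 11
σ = (1, 3, 0, 2): 1 + (-9) + 18 + 12 = 22
σ = (1, 3, 2, 0): 1 + (-9) + 10 + 14 = 16
σ = (2, 0, 1, 3): 9 + 0 + 19 + 11 = 39
σ = (2, 0, 3, 1): 9 + 0 + (-3) + 6 = 12
σ = (2, 1, 0, 3): 9 + 8 + 18 + 11 = 46
σ = (2, 1, 3, 0): 9 + 8 + (-3) + 14 = 28
σ = (2, 3, 0, 1): 9 + (-9) + 18 + 6 = 24
σ = (2, 3, 1, 0): 9 + (-9) + 19 + 14 = 33
σ = (3, 0, 1, 2): 10 + 0 + 19 + 12 = 41
σ = (3, 0, 2, 1): 10 + 0 + 10 + 6 = 26
σ = (3, 1, 0, 2): 10 + 8 + 18 + 12 = 48
σ = (3, 1, 2, 0): 10 + 8 + 10 + 14 = 42
σ = (3, 2, 0, 1): 10 + (-1) + 18 + 6 = 33
σ = (3, 2, 1, 0): 10 + (-1) + 19 + 14 = 42
Optimal value attained by: σ = (3, 1, 0, 2).
Answer: det⊕(T) = 48; verdict: NONSINGULAR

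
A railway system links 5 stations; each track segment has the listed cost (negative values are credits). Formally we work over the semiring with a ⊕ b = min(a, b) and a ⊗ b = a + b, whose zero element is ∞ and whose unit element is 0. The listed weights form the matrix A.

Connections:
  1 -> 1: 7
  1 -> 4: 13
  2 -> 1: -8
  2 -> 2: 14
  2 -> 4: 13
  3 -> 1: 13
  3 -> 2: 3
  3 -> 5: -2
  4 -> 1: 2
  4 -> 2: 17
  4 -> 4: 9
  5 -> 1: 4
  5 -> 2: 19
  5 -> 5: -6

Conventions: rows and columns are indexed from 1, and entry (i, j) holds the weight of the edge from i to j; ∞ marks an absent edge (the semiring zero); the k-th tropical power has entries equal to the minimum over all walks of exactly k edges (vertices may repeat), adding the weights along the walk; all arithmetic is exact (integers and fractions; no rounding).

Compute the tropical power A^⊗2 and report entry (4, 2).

A^⊗2:
  [14, 30, ∞, 20, ∞]
  [-1, 28, ∞, 5, ∞]
  [-5, 17, ∞, 16, -8]
  [9, 26, ∞, 15, ∞]
  [-2, 13, ∞, 17, -12]
Key observation: the optimum is the walk 4->4->2, with weight 9 + 17 = 26.
Optimal value attained by: walk 4->4->2.
Answer: (A^⊗2)[4][2] = 26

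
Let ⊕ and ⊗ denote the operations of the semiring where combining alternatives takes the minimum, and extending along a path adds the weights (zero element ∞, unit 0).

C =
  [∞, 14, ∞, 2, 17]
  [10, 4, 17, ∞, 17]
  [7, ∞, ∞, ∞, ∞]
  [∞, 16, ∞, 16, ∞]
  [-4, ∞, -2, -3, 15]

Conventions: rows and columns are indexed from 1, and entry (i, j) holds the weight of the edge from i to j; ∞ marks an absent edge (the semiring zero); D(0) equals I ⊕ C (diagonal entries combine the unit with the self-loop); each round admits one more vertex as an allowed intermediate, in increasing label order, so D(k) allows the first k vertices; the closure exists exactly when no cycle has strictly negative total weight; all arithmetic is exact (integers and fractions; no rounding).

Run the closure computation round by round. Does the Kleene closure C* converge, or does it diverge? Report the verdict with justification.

D(0):
  [0, 14, ∞, 2, 17]
  [10, 0, 17, ∞, 17]
  [7, ∞, 0, ∞, ∞]
  [∞, 16, ∞, 0, ∞]
  [-4, ∞, -2, -3, 0]
D(1):
  [0, 14, ∞, 2, 17]
  [10, 0, 17, 12, 17]
  [7, 21, 0, 9, 24]
  [∞, 16, ∞, 0, ∞]
  [-4, 10, -2, -3, 0]
D(2):
  [0, 14, 31, 2, 17]
  [10, 0, 17, 12, 17]
  [7, 21, 0, 9, 24]
  [26, 16, 33, 0, 33]
  [-4, 10, -2, -3, 0]
D(3):
  [0, 14, 31, 2, 17]
  [10, 0, 17, 12, 17]
  [7, 21, 0, 9, 24]
  [26, 16, 33, 0, 33]
  [-4, 10, -2, -3, 0]
D(4):
  [0, 14, 31, 2, 17]
  [10, 0, 17, 12, 17]
  [7, 21, 0, 9, 24]
  [26, 16, 33, 0, 33]
  [-4, 10, -2, -3, 0]
D(5):
  [0, 14, 15, 2, 17]
  [10, 0, 15, 12, 17]
  [7, 21, 0, 9, 24]
  [26, 16, 31, 0, 33]
  [-4, 10, -2, -3, 0]
Key observation: every diagonal entry stays at the unit through all rounds, so no improving cycle exists.
Answer: CONVERGES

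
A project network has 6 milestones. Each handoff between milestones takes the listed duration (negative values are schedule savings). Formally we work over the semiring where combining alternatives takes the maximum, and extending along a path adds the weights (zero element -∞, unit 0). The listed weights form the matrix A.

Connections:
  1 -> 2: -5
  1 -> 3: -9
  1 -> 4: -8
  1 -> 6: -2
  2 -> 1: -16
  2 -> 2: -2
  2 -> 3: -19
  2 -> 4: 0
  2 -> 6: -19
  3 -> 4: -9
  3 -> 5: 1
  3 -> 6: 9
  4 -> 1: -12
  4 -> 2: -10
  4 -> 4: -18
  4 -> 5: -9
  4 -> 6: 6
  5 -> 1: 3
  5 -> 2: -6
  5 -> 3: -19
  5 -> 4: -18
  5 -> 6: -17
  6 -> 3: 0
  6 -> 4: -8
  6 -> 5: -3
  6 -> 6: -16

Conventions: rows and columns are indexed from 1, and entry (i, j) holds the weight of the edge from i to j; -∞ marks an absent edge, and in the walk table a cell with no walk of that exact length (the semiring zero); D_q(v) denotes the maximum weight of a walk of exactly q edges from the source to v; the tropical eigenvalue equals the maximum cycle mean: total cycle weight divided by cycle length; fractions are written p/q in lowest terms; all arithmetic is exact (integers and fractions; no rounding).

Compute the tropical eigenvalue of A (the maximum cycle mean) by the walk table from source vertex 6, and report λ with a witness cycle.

q=0: [-∞, -∞, -∞, -∞, -∞, 0]
q=1: [-∞, -∞, 0, -8, -3, -16]
q=2: [0, -9, -16, -9, 1, 9]
q=3: [4, -5, 9, 1, 6, -2]
q=4: [9, 0, -2, 0, 10, 18]
q=5: [13, 4, 18, 10, 15, 7]
q=6: [18, 9, 7, 9, 19, 27]
Optimal cycle mean attained by: cycle 3->6->3, total 9 + 0, length 2.
Answer: λ = 9/2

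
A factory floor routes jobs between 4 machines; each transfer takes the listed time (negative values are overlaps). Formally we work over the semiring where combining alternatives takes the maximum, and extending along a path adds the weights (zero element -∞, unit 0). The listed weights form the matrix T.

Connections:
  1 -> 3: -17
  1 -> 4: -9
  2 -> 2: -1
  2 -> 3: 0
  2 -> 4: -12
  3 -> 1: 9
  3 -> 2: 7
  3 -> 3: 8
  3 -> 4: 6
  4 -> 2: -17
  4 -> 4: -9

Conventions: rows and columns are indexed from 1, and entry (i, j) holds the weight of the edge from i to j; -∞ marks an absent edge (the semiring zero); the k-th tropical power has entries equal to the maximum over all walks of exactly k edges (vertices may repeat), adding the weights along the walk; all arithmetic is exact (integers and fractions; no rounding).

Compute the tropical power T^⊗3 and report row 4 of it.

T^⊗2:
  [-8, -10, -9, -11]
  [9, 7, 8, 6]
  [17, 15, 16, 14]
  [-∞, -18, -17, -18]
T^⊗3:
  [0, -2, -1, -3]
  [17, 15, 16, 14]
  [25, 23, 24, 22]
  [-8, -10, -9, -11]
Answer: row 4 of T^⊗3 = [-8, -10, -9, -11]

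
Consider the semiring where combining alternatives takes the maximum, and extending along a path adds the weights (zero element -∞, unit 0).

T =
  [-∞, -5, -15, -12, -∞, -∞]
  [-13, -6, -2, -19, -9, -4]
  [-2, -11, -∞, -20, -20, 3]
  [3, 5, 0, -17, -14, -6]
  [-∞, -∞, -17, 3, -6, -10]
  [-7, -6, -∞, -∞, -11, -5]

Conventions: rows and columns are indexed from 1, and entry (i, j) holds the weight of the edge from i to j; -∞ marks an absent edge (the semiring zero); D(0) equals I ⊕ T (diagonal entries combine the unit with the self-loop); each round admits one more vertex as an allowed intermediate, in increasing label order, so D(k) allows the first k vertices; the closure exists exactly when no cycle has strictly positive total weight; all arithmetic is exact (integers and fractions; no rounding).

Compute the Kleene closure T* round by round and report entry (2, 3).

D(0):
  [0, -5, -15, -12, -∞, -∞]
  [-13, 0, -2, -19, -9, -4]
  [-2, -11, 0, -20, -20, 3]
  [3, 5, 0, 0, -14, -6]
  [-∞, -∞, -17, 3, 0, -10]
  [-7, -6, -∞, -∞, -11, 0]
D(1):
  [0, -5, -15, -12, -∞, -∞]
  [-13, 0, -2, -19, -9, -4]
  [-2, -7, 0, -14, -20, 3]
  [3, 5, 0, 0, -14, -6]
  [-∞, -∞, -17, 3, 0, -10]
  [-7, -6, -22, -19, -11, 0]
D(2):
  [0, -5, -7, -12, -14, -9]
  [-13, 0, -2, -19, -9, -4]
  [-2, -7, 0, -14, -16, 3]
  [3, 5, 3, 0, -4, 1]
  [-∞, -∞, -17, 3, 0, -10]
  [-7, -6, -8, -19, -11, 0]
D(3):
  [0, -5, -7, -12, -14, -4]
  [-4, 0, -2, -16, -9, 1]
  [-2, -7, 0, -14, -16, 3]
  [3, 5, 3, 0, -4, 6]
  [-19, -24, -17, 3, 0, -10]
  [-7, -6, -8, -19, -11, 0]
D(4):
  [0, -5, -7, -12, -14, -4]
  [-4, 0, -2, -16, -9, 1]
  [-2, -7, 0, -14, -16, 3]
  [3, 5, 3, 0, -4, 6]
  [6, 8, 6, 3, 0, 9]
  [-7, -6, -8, -19, -11, 0]
D(5):
  [0, -5, -7, -11, -14, -4]
  [-3, 0, -2, -6, -9, 1]
  [-2, -7, 0, -13, -16, 3]
  [3, 5, 3, 0, -4, 6]
  [6, 8, 6, 3, 0, 9]
  [-5, -3, -5, -8, -11, 0]
D(6):
  [0, -5, -7, -11, -14, -4]
  [-3, 0, -2, -6, -9, 1]
  [-2, 0, 0, -5, -8, 3]
  [3, 5, 3, 0, -4, 6]
  [6, 8, 6, 3, 0, 9]
  [-5, -3, -5, -8, -11, 0]
Answer: T*[2][3] = -2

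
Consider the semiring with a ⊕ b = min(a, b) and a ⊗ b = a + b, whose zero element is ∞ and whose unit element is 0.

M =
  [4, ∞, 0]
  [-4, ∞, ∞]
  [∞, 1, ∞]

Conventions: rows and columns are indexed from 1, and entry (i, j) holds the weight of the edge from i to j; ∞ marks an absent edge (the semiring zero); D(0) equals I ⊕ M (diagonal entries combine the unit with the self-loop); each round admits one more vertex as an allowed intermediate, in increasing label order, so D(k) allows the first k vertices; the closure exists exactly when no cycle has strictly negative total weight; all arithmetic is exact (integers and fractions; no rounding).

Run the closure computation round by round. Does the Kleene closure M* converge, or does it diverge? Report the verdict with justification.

D(0):
  [0, ∞, 0]
  [-4, 0, ∞]
  [∞, 1, 0]
D(1):
  [0, ∞, 0]
  [-4, 0, -4]
  [∞, 1, 0]
Detection: at round 2, diagonal entry (3, 3) turns strictly negative.
Key observation: the cycle 3->2->1->3 has total weight 1 + (-4) + 0, which is strictly negative.
Answer: DIVERGES — negative cycle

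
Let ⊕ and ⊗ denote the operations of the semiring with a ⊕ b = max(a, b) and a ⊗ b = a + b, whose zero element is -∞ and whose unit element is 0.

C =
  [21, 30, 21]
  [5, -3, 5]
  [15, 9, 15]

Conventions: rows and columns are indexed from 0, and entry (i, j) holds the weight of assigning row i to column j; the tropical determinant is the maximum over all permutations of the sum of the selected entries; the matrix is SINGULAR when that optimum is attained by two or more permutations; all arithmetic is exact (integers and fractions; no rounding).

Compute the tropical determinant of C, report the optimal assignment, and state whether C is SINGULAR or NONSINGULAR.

σ = (0, 1, 2): 21 + (-3) + 15 = 33
σ = (0, 2, 1): 21 + 5 + 9 = 35
σ = (1, 0, 2): 30 + 5 + 15 = 50
σ = (1, 2, 0): 30 + 5 + 15 = 50
σ = (2, 0, 1): 21 + 5 + 9 = 35
σ = (2, 1, 0): 21 + (-3) + 15 = 33
Optimal value attained by: σ = (1, 0, 2).
Answer: det⊕(C) = 50; verdict: SINGULAR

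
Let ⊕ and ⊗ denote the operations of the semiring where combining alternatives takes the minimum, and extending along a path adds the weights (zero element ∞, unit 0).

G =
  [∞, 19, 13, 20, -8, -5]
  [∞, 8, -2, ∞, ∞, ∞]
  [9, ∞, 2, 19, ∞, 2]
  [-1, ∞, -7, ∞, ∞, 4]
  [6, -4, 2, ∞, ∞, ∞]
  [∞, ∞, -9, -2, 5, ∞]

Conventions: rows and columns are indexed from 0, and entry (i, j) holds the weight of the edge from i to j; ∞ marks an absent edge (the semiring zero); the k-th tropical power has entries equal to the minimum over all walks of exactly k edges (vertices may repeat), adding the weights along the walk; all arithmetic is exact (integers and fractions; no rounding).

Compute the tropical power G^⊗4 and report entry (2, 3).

G^⊗2:
  [-2, -12, -14, -7, 0, 15]
  [7, 16, 0, 17, ∞, 0]
  [11, 28, -7, 0, 1, 4]
  [2, 18, -5, 2, -9, -6]
  [11, 4, -6, 21, -2, 1]
  [-3, 1, -9, 10, ∞, -7]
G^⊗3:
  [-8, -4, -14, 5, -10, -12]
  [9, 24, -9, -2, -1, 2]
  [-1, -3, -7, 2, 3, -5]
  [-3, -13, -15, -8, -6, -3]
  [3, -6, -8, -1, 3, -4]
  [0, 9, -16, -9, -11, -8]
G^⊗4:
  [-5, -14, -21, -14, -16, -13]
  [-3, -5, -9, 0, 1, -7]
  [1, -1, -14, -7, -9, -6]
  [-9, -10, -15, -5, -11, -13]
  [-2, -1, -13, -6, -5, -6]
  [-10, -15, -17, -10, -8, -14]
Key observation: the optimum is the walk 2->5->2->5->3, with weight 2 + (-9) + 2 + (-2) = -7.
Optimal value attained by: walk 2->5->2->5->3.
Answer: (G^⊗4)[2][3] = -7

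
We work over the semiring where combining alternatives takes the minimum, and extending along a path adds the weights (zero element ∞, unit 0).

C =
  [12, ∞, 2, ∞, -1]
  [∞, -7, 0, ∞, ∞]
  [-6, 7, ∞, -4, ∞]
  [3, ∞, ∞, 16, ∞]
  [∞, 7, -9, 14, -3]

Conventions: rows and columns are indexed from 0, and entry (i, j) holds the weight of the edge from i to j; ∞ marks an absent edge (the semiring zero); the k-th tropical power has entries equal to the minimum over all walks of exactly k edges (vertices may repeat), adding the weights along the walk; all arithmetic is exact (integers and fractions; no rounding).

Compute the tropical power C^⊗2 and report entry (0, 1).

C^⊗2:
  [-4, 6, -10, -2, -4]
  [-6, -14, -7, -4, ∞]
  [-1, 0, -4, 12, -7]
  [15, ∞, 5, 32, 2]
  [-15, -2, -12, -13, -6]
Key observation: the optimum is the walk 0->4->1, with weight (-1) + 7 = 6.
Optimal value attained by: walk 0->4->1.
Answer: (C^⊗2)[0][1] = 6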